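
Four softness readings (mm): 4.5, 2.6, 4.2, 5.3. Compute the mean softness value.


4.15 mm


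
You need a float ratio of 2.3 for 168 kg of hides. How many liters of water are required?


Water = hide weight x target ratio
Water = 168 x 2.3 = 386.4 L


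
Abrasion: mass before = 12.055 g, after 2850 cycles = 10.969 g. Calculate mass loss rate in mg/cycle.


0.381 mg/cycle


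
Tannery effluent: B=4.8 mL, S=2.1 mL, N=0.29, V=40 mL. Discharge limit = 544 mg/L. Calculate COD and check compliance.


COD = (4.8 - 2.1) x 0.29 x 8000 / 40 = 156.6 mg/L
Limit: 544 mg/L
Compliant: Yes


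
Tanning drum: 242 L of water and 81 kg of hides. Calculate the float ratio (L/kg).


Float ratio = water / hide weight
Ratio = 242 / 81 = 3.0


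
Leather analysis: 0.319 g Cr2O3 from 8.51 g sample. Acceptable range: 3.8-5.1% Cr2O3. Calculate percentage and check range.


Cr2O3% = 0.319 / 8.51 x 100 = 3.75%
Acceptable range: 3.8 to 5.1%
Within range: No


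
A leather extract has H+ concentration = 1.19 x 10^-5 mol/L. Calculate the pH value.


pH = -log10[H+]
pH = -log10(1.19 x 10^-5) = 4.92


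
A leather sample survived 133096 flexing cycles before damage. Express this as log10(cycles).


log10(133096) = 5.12


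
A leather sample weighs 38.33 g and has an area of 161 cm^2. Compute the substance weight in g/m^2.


Substance weight = mass / area x 10000
SW = 38.33 / 161 x 10000
SW = 2380.7 g/m^2


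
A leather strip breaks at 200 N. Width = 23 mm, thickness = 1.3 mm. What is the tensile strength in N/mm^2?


6.69 N/mm^2

Cross-sectional area = 23 x 1.3 = 29.9 mm^2
Tensile strength = 200 / 29.9 = 6.69 N/mm^2


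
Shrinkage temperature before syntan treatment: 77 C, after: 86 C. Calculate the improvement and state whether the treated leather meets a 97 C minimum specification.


Improvement = 9 C
Meets 97 C spec: No


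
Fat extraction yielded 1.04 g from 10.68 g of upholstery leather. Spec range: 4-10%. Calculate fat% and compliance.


Fat content = 9.7%
Compliant: Yes

Fat% = 1.04 / 10.68 x 100 = 9.7%
Spec range: 4-10%
Compliant: Yes


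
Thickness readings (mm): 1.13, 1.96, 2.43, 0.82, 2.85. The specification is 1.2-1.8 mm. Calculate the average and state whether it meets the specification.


Sum = 9.19
Average = 9.19 / 5 = 1.84 mm
Specification range: 1.2 to 1.8 mm
Within spec: No


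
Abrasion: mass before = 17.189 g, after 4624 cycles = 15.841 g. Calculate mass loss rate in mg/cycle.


0.292 mg/cycle


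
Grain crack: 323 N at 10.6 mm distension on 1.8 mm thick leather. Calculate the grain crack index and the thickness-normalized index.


Crack index = 323 / 10.6 = 30.5 N/mm
Normalized = 30.5 / 1.8 = 16.9 N/mm per mm


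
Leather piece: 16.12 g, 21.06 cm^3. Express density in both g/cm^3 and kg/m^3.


Density = 16.12 / 21.06 = 0.765 g/cm^3
Convert: 0.765 x 1000 = 765 kg/m^3


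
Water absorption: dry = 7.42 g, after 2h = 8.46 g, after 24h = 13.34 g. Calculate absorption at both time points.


2h absorption = 14.0%
24h absorption = 79.8%

WA (2h) = (8.46 - 7.42) / 7.42 x 100 = 14.0%
WA (24h) = (13.34 - 7.42) / 7.42 x 100 = 79.8%


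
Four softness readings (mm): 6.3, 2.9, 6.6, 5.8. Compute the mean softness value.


5.40 mm

Sum = 6.3 + 2.9 + 6.6 + 5.8
Mean = 21.6 / 4 = 5.40 mm


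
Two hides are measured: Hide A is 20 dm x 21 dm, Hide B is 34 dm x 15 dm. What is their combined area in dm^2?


Hide A area = 20 x 21 = 420 dm^2
Hide B area = 34 x 15 = 510 dm^2
Total = 420 + 510 = 930 dm^2


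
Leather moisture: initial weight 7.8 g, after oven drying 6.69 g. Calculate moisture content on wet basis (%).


14.2%

Moisture = 7.8 - 6.69 = 1.11 g
MC = 1.11 / 7.8 x 100 = 14.2%


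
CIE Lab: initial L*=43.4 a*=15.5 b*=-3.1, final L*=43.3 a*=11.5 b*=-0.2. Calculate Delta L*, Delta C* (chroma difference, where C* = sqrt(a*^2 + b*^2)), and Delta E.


Delta L* = 43.3 - 43.4 = -0.1
C1* = sqrt((15.5)^2 + (-3.1)^2) = 15.807
C2* = sqrt((11.5)^2 + (-0.2)^2) = 11.502
Delta C* = 11.502 - 15.807 = -4.31
Delta E = sqrt((-0.1)^2 + (-4.0)^2 + (2.9)^2) = 4.94


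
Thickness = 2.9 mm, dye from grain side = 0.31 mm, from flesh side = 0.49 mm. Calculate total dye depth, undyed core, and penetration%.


Total dyed = 0.80 mm
Undyed core = 2.10 mm
Penetration = 27.6%


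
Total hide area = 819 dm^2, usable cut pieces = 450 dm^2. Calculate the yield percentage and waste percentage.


Yield = 54.9%
Waste = 45.1%

Yield = 450 / 819 x 100 = 54.9%
Waste = 819 - 450 = 369 dm^2
Waste% = 100 - 54.9 = 45.1%


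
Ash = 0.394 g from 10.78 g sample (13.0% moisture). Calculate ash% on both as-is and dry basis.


As-is ash = 3.65%
Dry-basis ash = 4.20%

As-is ash% = 0.394 / 10.78 x 100 = 3.65%
Dry mass = 10.78 x (100 - 13.0) / 100 = 9.3786 g
Dry-basis ash% = 0.394 / 9.3786 x 100 = 4.20%


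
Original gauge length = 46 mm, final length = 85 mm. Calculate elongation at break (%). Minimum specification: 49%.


Elongation = 84.8%
Meets spec: Yes

Extension = 85 - 46 = 39 mm
Elongation = 39 / 46 x 100 = 84.8%
Minimum required: 49%
Meets specification: Yes


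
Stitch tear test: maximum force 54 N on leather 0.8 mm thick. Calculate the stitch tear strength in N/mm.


Stitch tear strength = force / thickness
STS = 54 / 0.8 = 67.5 N/mm


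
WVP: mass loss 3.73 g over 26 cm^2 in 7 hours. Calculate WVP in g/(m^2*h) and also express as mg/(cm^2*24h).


WVP = 3.73 / (26 x 7) x 10000 = 204.95 g/(m^2*h)
Mass loss in mg = 3.73 x 1000 = 3730 mg
Per cm^2 per 24h in mg: 3730 x 24 / (26 x 7) = 89520 / 182 = 491.87 mg/(cm^2*24h)


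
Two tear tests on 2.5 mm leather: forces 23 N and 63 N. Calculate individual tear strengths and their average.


Tear 1 = 9.2 N/mm
Tear 2 = 25.2 N/mm
Average = 17.2 N/mm


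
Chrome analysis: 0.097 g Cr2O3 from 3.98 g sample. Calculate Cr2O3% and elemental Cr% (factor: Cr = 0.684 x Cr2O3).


Cr2O3% = 0.097 / 3.98 x 100 = 2.44%
Cr% = 2.44 x 0.684 = 1.67%


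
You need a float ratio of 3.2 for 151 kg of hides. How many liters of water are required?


483.2 L

Water = hide weight x target ratio
Water = 151 x 3.2 = 483.2 L


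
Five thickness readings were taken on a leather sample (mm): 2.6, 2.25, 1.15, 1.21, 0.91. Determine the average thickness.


Sum = 2.6 + 2.25 + 1.15 + 1.21 + 0.91 = 8.12
Average = 8.12 / 5 = 1.62 mm


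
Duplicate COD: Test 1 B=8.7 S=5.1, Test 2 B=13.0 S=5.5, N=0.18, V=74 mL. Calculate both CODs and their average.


COD1 = 70.1 mg/L
COD2 = 145.9 mg/L
Average = 108.0 mg/L

COD1 = (8.7 - 5.1) x 0.18 x 8000 / 74 = 70.1 mg/L
COD2 = (13.0 - 5.5) x 0.18 x 8000 / 74 = 145.9 mg/L
Average = (70.1 + 145.9) / 2 = 108.0 mg/L


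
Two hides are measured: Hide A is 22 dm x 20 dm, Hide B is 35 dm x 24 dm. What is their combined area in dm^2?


Hide A area = 22 x 20 = 440 dm^2
Hide B area = 35 x 24 = 840 dm^2
Total = 440 + 840 = 1280 dm^2


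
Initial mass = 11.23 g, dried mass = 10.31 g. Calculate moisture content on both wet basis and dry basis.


Moisture lost = 11.23 - 10.31 = 0.92 g
Wet basis MC = 0.92 / 11.23 x 100 = 8.2%
Dry basis MC = 0.92 / 10.31 x 100 = 8.9%


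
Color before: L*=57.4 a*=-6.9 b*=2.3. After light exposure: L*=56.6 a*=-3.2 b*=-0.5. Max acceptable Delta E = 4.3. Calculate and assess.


Delta E = 4.71
Passes: No

dL = -0.8, da = 3.7, db = -2.8
dE = sqrt((-0.8)^2 + (3.7)^2 + (-2.8)^2) = 4.71
Max = 4.3
Passes: No


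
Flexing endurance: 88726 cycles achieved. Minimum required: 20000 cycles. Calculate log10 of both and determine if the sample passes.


Achieved: log10 = 4.95
Required: log10 = 4.30
Passes: Yes

log10(88726) = 4.95
log10(20000) = 4.30
Passes: Yes


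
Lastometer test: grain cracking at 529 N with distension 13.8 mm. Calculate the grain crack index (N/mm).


38.3 N/mm


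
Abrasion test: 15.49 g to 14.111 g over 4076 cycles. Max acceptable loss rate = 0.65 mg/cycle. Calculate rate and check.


Loss = 15.49 - 14.111 = 1.379 g
Rate = 1.379 g / 4076 cycles x 1000 = 0.338 mg/cycle
Max = 0.65 mg/cycle
Passes: Yes


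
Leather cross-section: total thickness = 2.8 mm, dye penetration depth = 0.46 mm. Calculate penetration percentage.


Penetration% = 0.46 / 2.8 x 100
Penetration = 16.4%


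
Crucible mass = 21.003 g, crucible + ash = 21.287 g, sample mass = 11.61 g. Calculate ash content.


Ash mass = 21.287 - 21.003 = 0.284 g
Ash% = 0.284 / 11.61 x 100 = 2.45%


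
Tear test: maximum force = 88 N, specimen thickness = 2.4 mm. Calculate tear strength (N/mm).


Tear strength = force / thickness
Tear = 88 / 2.4 = 36.7 N/mm


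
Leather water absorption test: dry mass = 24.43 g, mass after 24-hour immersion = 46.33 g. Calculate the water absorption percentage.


89.6%

Water absorbed = 46.33 - 24.43 = 21.90 g
WA% = 21.90 / 24.43 x 100 = 89.6%


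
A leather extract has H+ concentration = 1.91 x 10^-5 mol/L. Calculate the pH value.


pH = -log10[H+]
pH = -log10(1.91 x 10^-5) = 4.72


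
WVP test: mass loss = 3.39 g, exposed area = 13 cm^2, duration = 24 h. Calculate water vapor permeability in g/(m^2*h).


108.65 g/(m^2*h)

WVP = mass_loss / (area x time) x 10000
WVP = 3.39 / (13 x 24) x 10000
WVP = 3.39 / 312 x 10000 = 108.65 g/(m^2*h)


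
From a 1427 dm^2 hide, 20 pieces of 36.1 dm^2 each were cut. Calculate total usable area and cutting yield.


Total usable = 20 x 36.1 = 722.0 dm^2
Yield = 722.0 / 1427 x 100 = 50.6%


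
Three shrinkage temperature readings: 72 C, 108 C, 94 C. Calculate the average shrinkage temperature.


91.3 C


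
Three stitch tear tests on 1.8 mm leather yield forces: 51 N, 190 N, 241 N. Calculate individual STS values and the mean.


STS1 = 28.3 N/mm
STS2 = 105.6 N/mm
STS3 = 133.9 N/mm
Mean = 89.3 N/mm

STS1 = 51 / 1.8 = 28.3 N/mm
STS2 = 190 / 1.8 = 105.6 N/mm
STS3 = 241 / 1.8 = 133.9 N/mm
Mean = (28.3 + 105.6 + 133.9) / 3 = 89.3 N/mm


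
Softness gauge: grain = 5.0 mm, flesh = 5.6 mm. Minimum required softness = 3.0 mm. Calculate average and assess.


Average = (5.0 + 5.6) / 2 = 5.30 mm
Minimum = 3.0 mm
Meets requirement: Yes


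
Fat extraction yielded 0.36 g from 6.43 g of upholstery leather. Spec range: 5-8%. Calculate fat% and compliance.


Fat% = 0.36 / 6.43 x 100 = 5.6%
Spec range: 5-8%
Compliant: Yes


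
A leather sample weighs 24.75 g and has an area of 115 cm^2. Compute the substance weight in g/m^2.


Substance weight = mass / area x 10000
SW = 24.75 / 115 x 10000
SW = 2152.2 g/m^2


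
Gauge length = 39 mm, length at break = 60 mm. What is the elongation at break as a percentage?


Extension = 60 - 39 = 21 mm
Elongation = 21 / 39 x 100 = 53.8%


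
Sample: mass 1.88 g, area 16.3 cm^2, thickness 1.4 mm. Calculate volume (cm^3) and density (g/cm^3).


Thickness in cm = 1.4 / 10 = 0.14 cm
Volume = 16.3 x 0.14 = 2.282 cm^3
Density = 1.88 / 2.282 = 0.824 g/cm^3


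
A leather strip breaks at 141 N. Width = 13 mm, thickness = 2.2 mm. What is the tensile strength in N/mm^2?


4.93 N/mm^2


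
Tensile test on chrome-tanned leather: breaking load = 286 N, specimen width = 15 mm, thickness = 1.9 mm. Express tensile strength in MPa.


Cross-section = 15 x 1.9 = 28.5 mm^2
TS = 286 / 28.5 = 10.04 MPa
(1 N/mm^2 = 1 MPa)


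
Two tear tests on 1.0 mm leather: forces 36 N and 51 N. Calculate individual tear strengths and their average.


Tear 1 = 36 / 1.0 = 36.0 N/mm
Tear 2 = 51 / 1.0 = 51.0 N/mm
Average = (36.0 + 51.0) / 2 = 43.5 N/mm


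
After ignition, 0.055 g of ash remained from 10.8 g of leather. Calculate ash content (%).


Ash% = 0.055 / 10.8 x 100
Ash% = 0.51%


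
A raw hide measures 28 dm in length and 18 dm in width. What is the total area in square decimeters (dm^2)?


504 dm^2


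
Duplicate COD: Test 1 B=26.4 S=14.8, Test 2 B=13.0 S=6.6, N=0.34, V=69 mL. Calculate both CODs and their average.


COD1 = (26.4 - 14.8) x 0.34 x 8000 / 69 = 457.3 mg/L
COD2 = (13.0 - 6.6) x 0.34 x 8000 / 69 = 252.3 mg/L
Average = (457.3 + 252.3) / 2 = 354.8 mg/L


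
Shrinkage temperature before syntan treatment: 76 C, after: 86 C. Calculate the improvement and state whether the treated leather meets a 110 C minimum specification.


Improvement = 10 C
Meets 110 C spec: No


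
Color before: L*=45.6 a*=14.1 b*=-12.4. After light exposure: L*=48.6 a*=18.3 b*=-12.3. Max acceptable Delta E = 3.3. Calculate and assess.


Delta E = 5.16
Passes: No

dL = 3.0, da = 4.2, db = 0.1
dE = sqrt((3.0)^2 + (4.2)^2 + (0.1)^2) = 5.16
Max = 3.3
Passes: No


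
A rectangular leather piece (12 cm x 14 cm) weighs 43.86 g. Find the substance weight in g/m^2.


2610.7 g/m^2

Area = 12 x 14 = 168 cm^2
SW = 43.86 / 168 x 10000 = 2610.7 g/m^2


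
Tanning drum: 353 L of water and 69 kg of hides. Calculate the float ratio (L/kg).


5.1

Float ratio = water / hide weight
Ratio = 353 / 69 = 5.1


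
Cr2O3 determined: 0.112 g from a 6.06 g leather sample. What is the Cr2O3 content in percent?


Cr2O3% = 0.112 / 6.06 x 100
Cr2O3% = 1.85%


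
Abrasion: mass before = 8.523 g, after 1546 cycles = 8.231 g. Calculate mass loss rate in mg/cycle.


0.189 mg/cycle


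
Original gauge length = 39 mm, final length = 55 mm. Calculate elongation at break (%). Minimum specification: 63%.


Elongation = 41.0%
Meets spec: No


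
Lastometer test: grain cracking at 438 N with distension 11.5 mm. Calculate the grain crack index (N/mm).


38.1 N/mm

Grain crack index = force / distension
Index = 438 / 11.5 = 38.1 N/mm


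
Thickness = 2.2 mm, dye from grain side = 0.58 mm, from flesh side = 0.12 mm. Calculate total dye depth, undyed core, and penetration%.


Total dyed = 0.70 mm
Undyed core = 1.50 mm
Penetration = 31.8%

Total dyed = 0.58 + 0.12 = 0.70 mm
Undyed core = 2.2 - 0.70 = 1.50 mm
Penetration = 0.70 / 2.2 x 100 = 31.8%


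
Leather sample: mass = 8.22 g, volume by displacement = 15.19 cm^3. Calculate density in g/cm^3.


0.541 g/cm^3


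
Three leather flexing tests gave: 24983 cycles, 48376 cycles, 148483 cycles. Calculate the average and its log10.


Average = 73947 cycles
log10 = 4.87


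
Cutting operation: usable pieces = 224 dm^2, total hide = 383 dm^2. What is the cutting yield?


58.5%

Yield = usable / total x 100
Yield = 224 / 383 x 100 = 58.5%


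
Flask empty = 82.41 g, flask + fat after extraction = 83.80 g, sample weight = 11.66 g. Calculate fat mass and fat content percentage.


Fat mass = 1.39 g
Fat content = 11.9%

Fat mass = 83.80 - 82.41 = 1.39 g
Fat% = 1.39 / 11.66 x 100 = 11.9%


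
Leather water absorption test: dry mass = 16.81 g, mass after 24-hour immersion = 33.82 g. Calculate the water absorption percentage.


Water absorbed = 33.82 - 16.81 = 17.01 g
WA% = 17.01 / 16.81 x 100 = 101.2%


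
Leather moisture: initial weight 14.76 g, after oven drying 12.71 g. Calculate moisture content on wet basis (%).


Moisture = 14.76 - 12.71 = 2.05 g
MC = 2.05 / 14.76 x 100 = 13.9%


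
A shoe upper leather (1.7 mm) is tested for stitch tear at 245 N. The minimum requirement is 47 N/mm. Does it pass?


STS = 144.1 N/mm
Passes: Yes


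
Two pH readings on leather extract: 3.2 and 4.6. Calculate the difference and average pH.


Difference = 1.4
Average pH = 3.90


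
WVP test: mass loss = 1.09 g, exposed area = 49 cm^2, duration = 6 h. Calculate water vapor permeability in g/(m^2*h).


WVP = mass_loss / (area x time) x 10000
WVP = 1.09 / (49 x 6) x 10000
WVP = 1.09 / 294 x 10000 = 37.07 g/(m^2*h)


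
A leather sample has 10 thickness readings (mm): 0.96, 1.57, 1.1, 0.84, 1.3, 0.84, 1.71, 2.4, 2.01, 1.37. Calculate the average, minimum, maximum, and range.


Sum = 14.10
Average = 14.10 / 10 = 1.41 mm
Minimum = 0.84 mm
Maximum = 2.4 mm
Range = 2.4 - 0.84 = 1.56 mm


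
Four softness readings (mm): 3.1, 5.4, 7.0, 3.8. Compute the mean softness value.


Sum = 3.1 + 5.4 + 7.0 + 3.8
Mean = 19.3 / 4 = 4.83 mm


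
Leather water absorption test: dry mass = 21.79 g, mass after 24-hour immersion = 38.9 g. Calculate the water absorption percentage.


78.5%

Water absorbed = 38.9 - 21.79 = 17.11 g
WA% = 17.11 / 21.79 x 100 = 78.5%


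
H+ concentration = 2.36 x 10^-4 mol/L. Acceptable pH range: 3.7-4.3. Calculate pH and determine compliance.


pH = -log10(2.36 x 10^-4) = 3.63
Range: 3.7 to 4.3
Compliant: No


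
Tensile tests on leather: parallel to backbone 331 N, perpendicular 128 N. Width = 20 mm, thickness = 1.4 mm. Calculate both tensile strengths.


Area = 20 x 1.4 = 28.0 mm^2
TS (parallel) = 331 / 28.0 = 11.82 N/mm^2
TS (perpendicular) = 128 / 28.0 = 4.57 N/mm^2


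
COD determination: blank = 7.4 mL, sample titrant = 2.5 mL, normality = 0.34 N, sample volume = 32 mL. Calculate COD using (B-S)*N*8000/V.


COD = (7.4 - 2.5) x 0.34 x 8000 / 32
COD = 4.9 x 0.34 x 8000 / 32
COD = 416.5 mg/L


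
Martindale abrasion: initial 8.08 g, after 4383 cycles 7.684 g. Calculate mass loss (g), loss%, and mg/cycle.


Loss = 8.08 - 7.684 = 0.396 g
Loss% = 0.396 / 8.08 x 100 = 4.90%
Rate = 0.396 / 4383 x 1000 = 0.090 mg/cycle


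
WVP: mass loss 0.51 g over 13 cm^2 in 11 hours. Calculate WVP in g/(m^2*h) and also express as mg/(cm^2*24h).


WVP = 35.66 g/(m^2*h)
Daily rate = 85.59 mg/(cm^2*24h)

WVP = 0.51 / (13 x 11) x 10000 = 35.66 g/(m^2*h)
Mass loss in mg = 0.51 x 1000 = 510 mg
Per cm^2 per 24h in mg: 510 x 24 / (13 x 11) = 12240 / 143 = 85.59 mg/(cm^2*24h)


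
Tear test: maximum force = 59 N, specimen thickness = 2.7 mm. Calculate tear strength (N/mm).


21.9 N/mm

Tear strength = force / thickness
Tear = 59 / 2.7 = 21.9 N/mm


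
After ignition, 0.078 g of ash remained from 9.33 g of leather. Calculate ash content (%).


Ash% = 0.078 / 9.33 x 100
Ash% = 0.84%


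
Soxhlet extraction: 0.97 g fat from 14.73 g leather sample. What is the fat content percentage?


Fat content = 0.97 / 14.73 x 100
Fat = 6.6%


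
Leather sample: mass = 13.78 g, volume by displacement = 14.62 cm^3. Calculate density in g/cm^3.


Density = mass / volume
Density = 13.78 / 14.62 = 0.943 g/cm^3


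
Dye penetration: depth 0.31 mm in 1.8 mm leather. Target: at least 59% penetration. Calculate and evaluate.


Penetration = 0.31 / 1.8 x 100 = 17.2%
Target: 59%
Meets target: No


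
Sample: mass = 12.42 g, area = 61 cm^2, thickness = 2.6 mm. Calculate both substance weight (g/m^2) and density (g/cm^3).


SW = 12.42 / 61 x 10000 = 2036.1 g/m^2
Volume = 61 x 2.6 / 10 = 15.86 cm^3
Density = 12.42 / 15.86 = 0.783 g/cm^3


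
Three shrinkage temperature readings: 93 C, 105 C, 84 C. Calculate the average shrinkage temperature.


94.0 C


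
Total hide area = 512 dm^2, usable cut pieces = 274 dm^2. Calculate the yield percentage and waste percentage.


Yield = 53.5%
Waste = 46.5%


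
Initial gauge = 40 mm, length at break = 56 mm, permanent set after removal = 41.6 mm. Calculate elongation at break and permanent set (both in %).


Elongation at break = (56 - 40) / 40 x 100 = 40.0%
Permanent set = (41.6 - 40) / 40 x 100 = 4.0%


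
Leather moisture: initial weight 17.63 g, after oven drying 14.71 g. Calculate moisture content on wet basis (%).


Moisture = 17.63 - 14.71 = 2.92 g
MC = 2.92 / 17.63 x 100 = 16.6%


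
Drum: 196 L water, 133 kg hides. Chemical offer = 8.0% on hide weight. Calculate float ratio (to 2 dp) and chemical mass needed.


Float ratio = 196 / 133 = 1.47
Chemical = 133 x 8.0 / 100 = 10.64 kg


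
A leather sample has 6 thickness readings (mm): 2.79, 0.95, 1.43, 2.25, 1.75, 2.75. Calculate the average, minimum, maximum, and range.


Sum = 11.92
Average = 11.92 / 6 = 1.99 mm
Minimum = 0.95 mm
Maximum = 2.79 mm
Range = 2.79 - 0.95 = 1.84 mm


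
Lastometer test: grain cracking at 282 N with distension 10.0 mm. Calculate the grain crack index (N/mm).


28.2 N/mm

Grain crack index = force / distension
Index = 282 / 10.0 = 28.2 N/mm


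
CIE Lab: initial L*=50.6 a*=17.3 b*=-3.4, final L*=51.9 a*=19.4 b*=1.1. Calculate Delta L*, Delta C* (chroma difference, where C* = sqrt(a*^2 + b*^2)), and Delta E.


Delta L* = 1.3
Delta C* = 1.80
Delta E = 5.13


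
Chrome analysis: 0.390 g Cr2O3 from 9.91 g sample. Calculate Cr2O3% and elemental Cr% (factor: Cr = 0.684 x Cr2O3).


Cr2O3% = 0.390 / 9.91 x 100 = 3.94%
Cr% = 3.94 x 0.684 = 2.69%


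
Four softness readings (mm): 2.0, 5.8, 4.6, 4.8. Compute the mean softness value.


4.30 mm


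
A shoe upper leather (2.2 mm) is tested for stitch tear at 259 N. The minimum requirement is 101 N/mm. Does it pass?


STS = 259 / 2.2 = 117.7 N/mm
Minimum required: 101 N/mm
Passes: Yes


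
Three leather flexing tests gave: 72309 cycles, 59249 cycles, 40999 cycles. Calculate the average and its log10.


Average = (72309 + 59249 + 40999) / 3 = 57519 cycles
log10(57519) = 4.76


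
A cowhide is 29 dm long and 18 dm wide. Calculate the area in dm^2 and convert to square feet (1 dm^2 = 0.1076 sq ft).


522 dm^2
56.17 sq ft

Area = 29 x 18 = 522 dm^2
Conversion: 522 x 0.1076 = 56.17 sq ft


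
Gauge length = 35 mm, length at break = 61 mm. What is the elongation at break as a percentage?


74.3%


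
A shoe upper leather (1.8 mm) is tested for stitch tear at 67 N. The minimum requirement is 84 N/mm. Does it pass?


STS = 37.2 N/mm
Passes: No


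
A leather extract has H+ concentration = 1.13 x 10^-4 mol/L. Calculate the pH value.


pH = 3.95


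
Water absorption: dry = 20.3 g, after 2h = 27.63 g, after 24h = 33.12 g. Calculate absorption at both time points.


WA (2h) = (27.63 - 20.3) / 20.3 x 100 = 36.1%
WA (24h) = (33.12 - 20.3) / 20.3 x 100 = 63.2%


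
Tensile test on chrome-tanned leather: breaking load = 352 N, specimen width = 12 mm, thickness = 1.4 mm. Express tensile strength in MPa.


Cross-section = 12 x 1.4 = 16.8 mm^2
TS = 352 / 16.8 = 20.95 MPa
(1 N/mm^2 = 1 MPa)


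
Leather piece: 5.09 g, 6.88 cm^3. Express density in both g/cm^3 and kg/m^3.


0.740 g/cm^3
740 kg/m^3

Density = 5.09 / 6.88 = 0.740 g/cm^3
Convert: 0.740 x 1000 = 740 kg/m^3


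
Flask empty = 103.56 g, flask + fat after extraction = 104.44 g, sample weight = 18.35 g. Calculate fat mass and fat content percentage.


Fat mass = 0.88 g
Fat content = 4.8%


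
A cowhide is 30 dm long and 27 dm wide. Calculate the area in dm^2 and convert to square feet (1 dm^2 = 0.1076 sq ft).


810 dm^2
87.16 sq ft

Area = 30 x 27 = 810 dm^2
Conversion: 810 x 0.1076 = 87.16 sq ft


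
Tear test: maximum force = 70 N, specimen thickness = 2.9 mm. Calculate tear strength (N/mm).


24.1 N/mm


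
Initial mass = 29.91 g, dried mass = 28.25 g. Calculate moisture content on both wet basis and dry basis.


Moisture lost = 29.91 - 28.25 = 1.66 g
Wet basis MC = 1.66 / 29.91 x 100 = 5.5%
Dry basis MC = 1.66 / 28.25 x 100 = 5.9%


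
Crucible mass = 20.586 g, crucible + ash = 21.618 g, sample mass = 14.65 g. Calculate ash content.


Ash mass = 21.618 - 20.586 = 1.032 g
Ash% = 1.032 / 14.65 x 100 = 7.04%


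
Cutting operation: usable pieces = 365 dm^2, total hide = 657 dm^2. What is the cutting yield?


Yield = usable / total x 100
Yield = 365 / 657 x 100 = 55.6%


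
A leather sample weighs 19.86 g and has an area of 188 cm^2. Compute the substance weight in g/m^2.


1056.4 g/m^2


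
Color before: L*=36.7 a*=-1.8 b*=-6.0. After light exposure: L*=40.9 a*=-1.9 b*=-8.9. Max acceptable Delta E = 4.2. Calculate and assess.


dL = 4.2, da = -0.1, db = -2.9
dE = sqrt((4.2)^2 + (-0.1)^2 + (-2.9)^2) = 5.10
Max = 4.2
Passes: No


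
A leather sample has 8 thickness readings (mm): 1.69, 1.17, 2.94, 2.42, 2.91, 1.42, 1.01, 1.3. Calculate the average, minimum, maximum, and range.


Sum = 14.86
Average = 14.86 / 8 = 1.86 mm
Minimum = 1.01 mm
Maximum = 2.94 mm
Range = 2.94 - 1.01 = 1.93 mm


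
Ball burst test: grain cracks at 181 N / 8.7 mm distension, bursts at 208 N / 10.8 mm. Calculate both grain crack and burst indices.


Crack index = 20.8 N/mm
Burst index = 19.3 N/mm


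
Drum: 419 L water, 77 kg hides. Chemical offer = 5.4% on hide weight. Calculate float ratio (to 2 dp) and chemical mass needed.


Float ratio = 5.44
Chemical needed = 4.158 kg

Float ratio = 419 / 77 = 5.44
Chemical = 77 x 5.4 / 100 = 4.158 kg


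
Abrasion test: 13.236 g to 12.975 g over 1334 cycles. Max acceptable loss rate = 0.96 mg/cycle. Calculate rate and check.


Loss = 13.236 - 12.975 = 0.261 g
Rate = 0.261 g / 1334 cycles x 1000 = 0.196 mg/cycle
Max = 0.96 mg/cycle
Passes: Yes


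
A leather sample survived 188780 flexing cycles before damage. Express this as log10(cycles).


log10(188780) = 5.28


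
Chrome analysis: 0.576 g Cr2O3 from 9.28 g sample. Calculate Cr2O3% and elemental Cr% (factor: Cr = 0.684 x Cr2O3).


Cr2O3% = 0.576 / 9.28 x 100 = 6.21%
Cr% = 6.21 x 0.684 = 4.25%


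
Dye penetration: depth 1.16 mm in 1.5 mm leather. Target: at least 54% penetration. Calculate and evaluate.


Penetration = 1.16 / 1.5 x 100 = 77.3%
Target: 54%
Meets target: Yes


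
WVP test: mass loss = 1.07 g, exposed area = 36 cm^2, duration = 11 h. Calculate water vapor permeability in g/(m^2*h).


WVP = mass_loss / (area x time) x 10000
WVP = 1.07 / (36 x 11) x 10000
WVP = 1.07 / 396 x 10000 = 27.02 g/(m^2*h)


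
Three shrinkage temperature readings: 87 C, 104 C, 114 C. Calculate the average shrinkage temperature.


Average = (87 + 104 + 114) / 3
Average = 305 / 3 = 101.7 C


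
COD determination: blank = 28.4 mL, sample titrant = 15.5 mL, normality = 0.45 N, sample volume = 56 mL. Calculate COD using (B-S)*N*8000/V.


829.3 mg/L

COD = (28.4 - 15.5) x 0.45 x 8000 / 56
COD = 12.9 x 0.45 x 8000 / 56
COD = 829.3 mg/L


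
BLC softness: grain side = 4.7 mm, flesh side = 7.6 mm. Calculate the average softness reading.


Average = (4.7 + 7.6) / 2
Average = 6.15 mm


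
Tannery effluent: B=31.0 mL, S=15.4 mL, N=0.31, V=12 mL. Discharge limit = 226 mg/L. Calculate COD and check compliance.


COD = (31.0 - 15.4) x 0.31 x 8000 / 12 = 3224.0 mg/L
Limit: 226 mg/L
Compliant: No


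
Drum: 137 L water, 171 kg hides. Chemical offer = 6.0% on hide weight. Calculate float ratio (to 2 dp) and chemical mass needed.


Float ratio = 0.80
Chemical needed = 10.26 kg

Float ratio = 137 / 171 = 0.80
Chemical = 171 x 6.0 / 100 = 10.26 kg


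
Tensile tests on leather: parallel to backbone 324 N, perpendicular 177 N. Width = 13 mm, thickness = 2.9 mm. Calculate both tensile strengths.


Parallel = 8.59 N/mm^2
Perpendicular = 4.69 N/mm^2

Area = 13 x 2.9 = 37.7 mm^2
TS (parallel) = 324 / 37.7 = 8.59 N/mm^2
TS (perpendicular) = 177 / 37.7 = 4.69 N/mm^2


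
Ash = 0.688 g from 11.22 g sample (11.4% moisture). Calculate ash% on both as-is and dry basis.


As-is ash = 6.13%
Dry-basis ash = 6.92%

As-is ash% = 0.688 / 11.22 x 100 = 6.13%
Dry mass = 11.22 x (100 - 11.4) / 100 = 9.94092 g
Dry-basis ash% = 0.688 / 9.94092 x 100 = 6.92%


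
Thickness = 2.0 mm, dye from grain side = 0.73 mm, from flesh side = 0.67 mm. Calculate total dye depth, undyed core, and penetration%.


Total dyed = 0.73 + 0.67 = 1.40 mm
Undyed core = 2.0 - 1.40 = 0.60 mm
Penetration = 1.40 / 2.0 x 100 = 70.0%


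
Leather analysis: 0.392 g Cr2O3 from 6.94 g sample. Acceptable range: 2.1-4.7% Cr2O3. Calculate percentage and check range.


Cr2O3% = 0.392 / 6.94 x 100 = 5.65%
Acceptable range: 2.1 to 4.7%
Within range: No


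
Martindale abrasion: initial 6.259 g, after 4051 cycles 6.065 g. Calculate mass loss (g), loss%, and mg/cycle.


Mass loss = 0.194 g
Loss = 3.10%
Rate = 0.048 mg/cycle


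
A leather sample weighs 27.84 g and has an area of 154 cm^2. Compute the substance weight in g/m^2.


Substance weight = mass / area x 10000
SW = 27.84 / 154 x 10000
SW = 1807.8 g/m^2


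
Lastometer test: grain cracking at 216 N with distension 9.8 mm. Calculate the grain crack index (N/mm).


22.0 N/mm

Grain crack index = force / distension
Index = 216 / 9.8 = 22.0 N/mm


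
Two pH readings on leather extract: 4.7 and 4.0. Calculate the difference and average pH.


Difference = 0.7
Average pH = 4.35


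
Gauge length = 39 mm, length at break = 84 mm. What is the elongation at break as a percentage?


Extension = 84 - 39 = 45 mm
Elongation = 45 / 39 x 100 = 115.4%


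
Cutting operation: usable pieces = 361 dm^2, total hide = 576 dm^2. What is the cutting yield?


62.7%

Yield = usable / total x 100
Yield = 361 / 576 x 100 = 62.7%


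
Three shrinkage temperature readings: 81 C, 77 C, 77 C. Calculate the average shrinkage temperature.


Average = (81 + 77 + 77) / 3
Average = 235 / 3 = 78.3 C


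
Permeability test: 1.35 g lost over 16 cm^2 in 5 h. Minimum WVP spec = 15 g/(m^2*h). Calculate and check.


WVP = 168.75 g/(m^2*h)
Meets specification: Yes


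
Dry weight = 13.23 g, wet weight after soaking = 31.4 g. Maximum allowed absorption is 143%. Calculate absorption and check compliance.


WA = (31.4 - 13.23) / 13.23 x 100 = 137.3%
Maximum allowed: 143%
Compliant: Yes


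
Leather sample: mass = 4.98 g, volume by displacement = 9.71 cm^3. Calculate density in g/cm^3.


Density = mass / volume
Density = 4.98 / 9.71 = 0.513 g/cm^3


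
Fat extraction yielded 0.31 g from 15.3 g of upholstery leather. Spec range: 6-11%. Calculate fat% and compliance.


Fat content = 2.0%
Compliant: No

Fat% = 0.31 / 15.3 x 100 = 2.0%
Spec range: 6-11%
Compliant: No


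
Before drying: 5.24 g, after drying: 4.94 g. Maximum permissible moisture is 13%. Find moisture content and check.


MC = (5.24 - 4.94) / 5.24 x 100 = 5.7%
Maximum: 13%
Acceptable: Yes


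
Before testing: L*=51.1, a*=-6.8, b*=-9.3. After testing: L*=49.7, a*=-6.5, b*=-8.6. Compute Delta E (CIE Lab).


Delta E = 1.59


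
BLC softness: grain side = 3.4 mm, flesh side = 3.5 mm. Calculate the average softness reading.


Average = (3.4 + 3.5) / 2
Average = 3.45 mm


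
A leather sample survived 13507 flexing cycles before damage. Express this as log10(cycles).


log10(13507) = 4.13


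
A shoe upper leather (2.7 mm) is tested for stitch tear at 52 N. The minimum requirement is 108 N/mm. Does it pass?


STS = 19.3 N/mm
Passes: No

STS = 52 / 2.7 = 19.3 N/mm
Minimum required: 108 N/mm
Passes: No


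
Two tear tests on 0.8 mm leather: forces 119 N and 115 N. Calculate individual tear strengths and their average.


Tear 1 = 148.8 N/mm
Tear 2 = 143.8 N/mm
Average = 146.3 N/mm

Tear 1 = 119 / 0.8 = 148.8 N/mm
Tear 2 = 115 / 0.8 = 143.8 N/mm
Average = (148.8 + 143.8) / 2 = 146.3 N/mm


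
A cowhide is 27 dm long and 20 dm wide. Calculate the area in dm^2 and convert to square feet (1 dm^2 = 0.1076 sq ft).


Area = 27 x 20 = 540 dm^2
Conversion: 540 x 0.1076 = 58.10 sq ft


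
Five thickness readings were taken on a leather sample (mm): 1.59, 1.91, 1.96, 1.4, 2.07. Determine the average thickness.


1.79 mm


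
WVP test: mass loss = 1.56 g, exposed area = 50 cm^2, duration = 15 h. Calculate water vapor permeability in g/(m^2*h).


20.80 g/(m^2*h)

WVP = mass_loss / (area x time) x 10000
WVP = 1.56 / (50 x 15) x 10000
WVP = 1.56 / 750 x 10000 = 20.80 g/(m^2*h)


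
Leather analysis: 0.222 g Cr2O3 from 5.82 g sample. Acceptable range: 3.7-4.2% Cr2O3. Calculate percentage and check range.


Cr2O3% = 0.222 / 5.82 x 100 = 3.81%
Acceptable range: 3.7 to 4.2%
Within range: Yes


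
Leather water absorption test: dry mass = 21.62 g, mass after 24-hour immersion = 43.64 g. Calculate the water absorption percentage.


101.9%

Water absorbed = 43.64 - 21.62 = 22.02 g
WA% = 22.02 / 21.62 x 100 = 101.9%


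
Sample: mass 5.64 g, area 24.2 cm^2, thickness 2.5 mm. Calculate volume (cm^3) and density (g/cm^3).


Volume = 6.050 cm^3
Density = 0.932 g/cm^3


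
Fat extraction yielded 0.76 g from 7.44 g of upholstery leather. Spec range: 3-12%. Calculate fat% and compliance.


Fat content = 10.2%
Compliant: Yes

Fat% = 0.76 / 7.44 x 100 = 10.2%
Spec range: 3-12%
Compliant: Yes


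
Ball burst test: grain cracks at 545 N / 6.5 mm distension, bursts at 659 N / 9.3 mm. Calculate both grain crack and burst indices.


Crack index = 83.8 N/mm
Burst index = 70.9 N/mm

Crack index = 545 / 6.5 = 83.8 N/mm
Burst index = 659 / 9.3 = 70.9 N/mm


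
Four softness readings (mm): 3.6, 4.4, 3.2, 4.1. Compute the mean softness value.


Sum = 3.6 + 4.4 + 3.2 + 4.1
Mean = 15.3 / 4 = 3.83 mm


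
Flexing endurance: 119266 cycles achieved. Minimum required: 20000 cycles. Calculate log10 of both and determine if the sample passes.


Achieved: log10 = 5.08
Required: log10 = 4.30
Passes: Yes


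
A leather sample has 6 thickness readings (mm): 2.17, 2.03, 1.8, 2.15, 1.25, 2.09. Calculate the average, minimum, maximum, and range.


Average = 1.92 mm
Min = 1.25 mm
Max = 2.17 mm
Range = 0.92 mm

Sum = 11.49
Average = 11.49 / 6 = 1.92 mm
Minimum = 1.25 mm
Maximum = 2.17 mm
Range = 2.17 - 1.25 = 0.92 mm


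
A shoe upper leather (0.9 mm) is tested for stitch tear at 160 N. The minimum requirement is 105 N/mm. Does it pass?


STS = 177.8 N/mm
Passes: Yes

STS = 160 / 0.9 = 177.8 N/mm
Minimum required: 105 N/mm
Passes: Yes


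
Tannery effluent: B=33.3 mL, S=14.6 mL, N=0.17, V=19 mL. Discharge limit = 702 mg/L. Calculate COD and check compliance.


COD = 1338.5 mg/L
Compliant: No


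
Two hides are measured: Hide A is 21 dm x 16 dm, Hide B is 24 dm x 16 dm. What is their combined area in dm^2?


720 dm^2

Hide A area = 21 x 16 = 336 dm^2
Hide B area = 24 x 16 = 384 dm^2
Total = 336 + 384 = 720 dm^2


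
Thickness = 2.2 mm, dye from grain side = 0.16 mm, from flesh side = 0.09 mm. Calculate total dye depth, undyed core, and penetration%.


Total dyed = 0.16 + 0.09 = 0.25 mm
Undyed core = 2.2 - 0.25 = 1.95 mm
Penetration = 0.25 / 2.2 x 100 = 11.4%


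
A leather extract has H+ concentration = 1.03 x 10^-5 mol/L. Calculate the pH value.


pH = 4.99

pH = -log10[H+]
pH = -log10(1.03 x 10^-5) = 4.99


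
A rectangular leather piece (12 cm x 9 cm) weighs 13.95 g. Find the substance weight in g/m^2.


1291.7 g/m^2


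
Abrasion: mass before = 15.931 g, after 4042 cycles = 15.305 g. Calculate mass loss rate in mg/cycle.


0.155 mg/cycle


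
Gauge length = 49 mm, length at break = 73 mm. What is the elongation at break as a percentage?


Extension = 73 - 49 = 24 mm
Elongation = 24 / 49 x 100 = 49.0%


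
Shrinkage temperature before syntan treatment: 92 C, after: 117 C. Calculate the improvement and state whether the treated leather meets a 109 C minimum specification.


Improvement = 117 - 92 = 25 C
Spec check: 117 C >= 109 C? Yes


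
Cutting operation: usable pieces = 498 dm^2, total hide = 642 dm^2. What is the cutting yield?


Yield = usable / total x 100
Yield = 498 / 642 x 100 = 77.6%


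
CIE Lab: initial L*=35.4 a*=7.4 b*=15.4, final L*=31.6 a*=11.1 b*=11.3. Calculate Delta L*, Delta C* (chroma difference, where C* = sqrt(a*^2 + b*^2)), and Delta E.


Delta L* = -3.8
Delta C* = -1.25
Delta E = 6.70


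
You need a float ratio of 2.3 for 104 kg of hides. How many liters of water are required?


Water = hide weight x target ratio
Water = 104 x 2.3 = 239.2 L


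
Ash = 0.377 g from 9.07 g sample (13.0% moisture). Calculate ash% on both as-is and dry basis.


As-is ash% = 0.377 / 9.07 x 100 = 4.16%
Dry mass = 9.07 x (100 - 13.0) / 100 = 7.8909 g
Dry-basis ash% = 0.377 / 7.8909 x 100 = 4.78%


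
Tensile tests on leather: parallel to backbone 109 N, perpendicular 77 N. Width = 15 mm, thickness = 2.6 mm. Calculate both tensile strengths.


Parallel = 2.79 N/mm^2
Perpendicular = 1.97 N/mm^2


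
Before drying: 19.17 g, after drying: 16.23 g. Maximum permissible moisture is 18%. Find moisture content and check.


Moisture content = 15.3%
Acceptable: Yes


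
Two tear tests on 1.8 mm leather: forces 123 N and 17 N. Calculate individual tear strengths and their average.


Tear 1 = 123 / 1.8 = 68.3 N/mm
Tear 2 = 17 / 1.8 = 9.4 N/mm
Average = (68.3 + 9.4) / 2 = 38.9 N/mm


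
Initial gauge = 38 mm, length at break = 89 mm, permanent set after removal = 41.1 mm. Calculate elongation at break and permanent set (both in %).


Elongation at break = 134.2%
Permanent set = 8.2%

Elongation at break = (89 - 38) / 38 x 100 = 134.2%
Permanent set = (41.1 - 38) / 38 x 100 = 8.2%


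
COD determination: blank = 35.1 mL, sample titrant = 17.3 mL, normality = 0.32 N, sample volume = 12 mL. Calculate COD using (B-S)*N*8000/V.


3797.3 mg/L

COD = (35.1 - 17.3) x 0.32 x 8000 / 12
COD = 17.8 x 0.32 x 8000 / 12
COD = 3797.3 mg/L


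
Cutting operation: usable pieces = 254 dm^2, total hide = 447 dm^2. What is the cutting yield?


Yield = usable / total x 100
Yield = 254 / 447 x 100 = 56.8%


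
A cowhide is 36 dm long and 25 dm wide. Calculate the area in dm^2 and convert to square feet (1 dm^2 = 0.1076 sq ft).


900 dm^2
96.84 sq ft


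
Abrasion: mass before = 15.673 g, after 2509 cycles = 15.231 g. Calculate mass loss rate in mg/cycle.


0.176 mg/cycle

Mass loss = 15.673 - 15.231 = 0.442 g
Rate = 0.442 / 2509 x 1000 = 0.176 mg/cycle


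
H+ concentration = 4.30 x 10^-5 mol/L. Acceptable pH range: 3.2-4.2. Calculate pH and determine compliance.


pH = -log10(4.30 x 10^-5) = 4.37
Range: 3.2 to 4.2
Compliant: No


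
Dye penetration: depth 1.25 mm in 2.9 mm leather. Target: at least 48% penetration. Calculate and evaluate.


Penetration = 1.25 / 2.9 x 100 = 43.1%
Target: 48%
Meets target: No


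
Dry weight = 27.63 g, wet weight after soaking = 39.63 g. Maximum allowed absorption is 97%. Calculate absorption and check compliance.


WA = (39.63 - 27.63) / 27.63 x 100 = 43.4%
Maximum allowed: 97%
Compliant: Yes


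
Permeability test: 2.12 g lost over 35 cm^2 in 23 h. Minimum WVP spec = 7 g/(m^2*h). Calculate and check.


WVP = 2.12 / (35 x 23) x 10000 = 26.34 g/(m^2*h)
Minimum: 7 g/(m^2*h)
Meets spec: Yes


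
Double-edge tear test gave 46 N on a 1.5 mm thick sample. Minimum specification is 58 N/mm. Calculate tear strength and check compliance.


Tear strength = 30.7 N/mm
Compliant: No

Tear strength = 46 / 1.5 = 30.7 N/mm
Required minimum = 58 N/mm
Compliant: No


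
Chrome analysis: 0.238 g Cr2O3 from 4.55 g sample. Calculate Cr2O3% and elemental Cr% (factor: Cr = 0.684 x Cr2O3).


Cr2O3 = 5.23%
Cr = 3.58%

Cr2O3% = 0.238 / 4.55 x 100 = 5.23%
Cr% = 5.23 x 0.684 = 3.58%


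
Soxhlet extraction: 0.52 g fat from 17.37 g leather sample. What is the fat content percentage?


Fat content = 0.52 / 17.37 x 100
Fat = 3.0%


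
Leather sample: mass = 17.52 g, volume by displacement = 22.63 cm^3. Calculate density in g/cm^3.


Density = mass / volume
Density = 17.52 / 22.63 = 0.774 g/cm^3


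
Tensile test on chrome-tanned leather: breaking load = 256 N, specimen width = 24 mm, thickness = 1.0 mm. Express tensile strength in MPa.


10.67 MPa

Cross-section = 24 x 1.0 = 24.0 mm^2
TS = 256 / 24.0 = 10.67 MPa
(1 N/mm^2 = 1 MPa)


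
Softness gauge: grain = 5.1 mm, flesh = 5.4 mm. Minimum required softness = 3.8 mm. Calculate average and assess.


Average softness = 5.25 mm
Meets requirement: Yes


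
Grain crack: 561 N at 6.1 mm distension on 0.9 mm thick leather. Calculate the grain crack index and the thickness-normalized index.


Crack index = 92.0 N/mm
Normalized index = 102.2 N/mm per mm


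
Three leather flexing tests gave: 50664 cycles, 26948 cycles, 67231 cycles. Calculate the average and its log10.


Average = 48281 cycles
log10 = 4.68
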